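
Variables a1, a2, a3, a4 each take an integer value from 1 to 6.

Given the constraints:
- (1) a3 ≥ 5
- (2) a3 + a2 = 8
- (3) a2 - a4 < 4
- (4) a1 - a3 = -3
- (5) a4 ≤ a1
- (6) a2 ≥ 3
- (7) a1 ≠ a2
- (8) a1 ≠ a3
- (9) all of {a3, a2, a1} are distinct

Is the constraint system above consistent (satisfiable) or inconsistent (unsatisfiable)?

Try a1 = 2, a2 = 3, a3 = 5, a4 = 1.
Check constraint 2: a3 + a2 = 8; constraint 3: a2 - a4 = 2; constraint 4: a1 - a3 = -3. The remaining constraints are straightforward to verify.

Satisfiable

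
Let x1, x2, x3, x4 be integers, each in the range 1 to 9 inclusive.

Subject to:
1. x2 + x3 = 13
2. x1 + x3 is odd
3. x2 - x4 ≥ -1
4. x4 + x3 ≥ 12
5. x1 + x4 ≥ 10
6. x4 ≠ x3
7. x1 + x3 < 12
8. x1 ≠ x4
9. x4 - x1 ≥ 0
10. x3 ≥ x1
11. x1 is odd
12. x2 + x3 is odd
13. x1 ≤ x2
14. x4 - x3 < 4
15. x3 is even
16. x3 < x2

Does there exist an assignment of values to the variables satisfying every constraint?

Satisfiable

Try x1 = 5, x2 = 7, x3 = 6, x4 = 7.
Check constraint 1: x2 + x3 = 13; constraint 3: x2 - x4 = 0; constraint 4: x4 + x3 = 13. The remaining constraints are straightforward to verify.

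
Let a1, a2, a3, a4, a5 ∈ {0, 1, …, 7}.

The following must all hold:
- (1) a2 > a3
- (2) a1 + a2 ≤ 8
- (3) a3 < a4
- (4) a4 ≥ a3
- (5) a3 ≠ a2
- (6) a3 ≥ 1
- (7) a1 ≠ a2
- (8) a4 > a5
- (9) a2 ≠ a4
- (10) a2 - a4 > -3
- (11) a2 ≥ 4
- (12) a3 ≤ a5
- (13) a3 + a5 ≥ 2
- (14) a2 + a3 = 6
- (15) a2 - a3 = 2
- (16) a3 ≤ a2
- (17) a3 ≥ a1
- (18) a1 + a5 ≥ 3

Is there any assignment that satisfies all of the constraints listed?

Take a1 = 2, a2 = 4, a3 = 2, a4 = 5, a5 = 2. Then constraint 2: a1 + a2 = 6; constraint 10: a2 - a4 = -1; constraint 13: a3 + a5 = 4, and every other listed constraint is also met.

Satisfiable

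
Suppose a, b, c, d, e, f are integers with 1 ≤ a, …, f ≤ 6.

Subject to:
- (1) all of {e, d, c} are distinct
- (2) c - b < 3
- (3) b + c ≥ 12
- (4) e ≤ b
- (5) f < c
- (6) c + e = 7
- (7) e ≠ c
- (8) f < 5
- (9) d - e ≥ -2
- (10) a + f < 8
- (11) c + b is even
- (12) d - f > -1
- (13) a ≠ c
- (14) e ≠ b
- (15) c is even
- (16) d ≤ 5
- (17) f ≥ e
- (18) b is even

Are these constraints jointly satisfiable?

Satisfiable

One satisfying assignment is a = 3, b = 6, c = 6, d = 2, e = 1, f = 2.
For the less obvious constraints — constraint 2: c - b = 0; constraint 3: b + c = 12 — and the others hold by inspection.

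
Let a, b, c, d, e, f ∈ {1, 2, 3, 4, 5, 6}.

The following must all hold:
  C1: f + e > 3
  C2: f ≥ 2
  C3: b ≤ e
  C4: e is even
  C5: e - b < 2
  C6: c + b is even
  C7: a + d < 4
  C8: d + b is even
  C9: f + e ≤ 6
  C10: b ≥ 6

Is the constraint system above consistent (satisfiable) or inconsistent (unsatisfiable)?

From constraint 2: f ≥ 2. From constraints 3 and 10: e ≥ b ≥ 6. Hence f + e ≥ 8. But constraint 9 requires f + e ≤ 6, and 6 < 8. Contradiction.

Unsatisfiable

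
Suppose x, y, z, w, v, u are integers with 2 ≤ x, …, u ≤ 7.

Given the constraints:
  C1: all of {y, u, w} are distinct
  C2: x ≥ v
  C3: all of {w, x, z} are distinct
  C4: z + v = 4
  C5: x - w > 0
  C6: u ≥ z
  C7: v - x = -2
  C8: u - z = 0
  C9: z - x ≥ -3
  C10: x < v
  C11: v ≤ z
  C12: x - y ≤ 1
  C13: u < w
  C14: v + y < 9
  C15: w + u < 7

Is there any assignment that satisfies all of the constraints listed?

Constraints 5, 6, 10, 11, and 13 give u < w, w < x, x < v, v ≤ z, z ≤ u. Chaining: u < w < x < v ≤ z ≤ u, which forces u < u — impossible.

Unsatisfiable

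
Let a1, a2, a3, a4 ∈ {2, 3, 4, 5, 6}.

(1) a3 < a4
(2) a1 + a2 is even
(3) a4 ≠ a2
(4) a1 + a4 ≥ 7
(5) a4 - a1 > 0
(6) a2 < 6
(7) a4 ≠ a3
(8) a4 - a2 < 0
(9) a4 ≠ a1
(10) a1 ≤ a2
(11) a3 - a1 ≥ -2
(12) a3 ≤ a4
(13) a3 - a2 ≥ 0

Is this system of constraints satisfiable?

Unsatisfiable

Constraints 1, 8, and 13 give a4 < a2, a2 ≤ a3, a3 < a4. Chaining: a4 < a2 ≤ a3 < a4, which forces a4 < a4 — impossible.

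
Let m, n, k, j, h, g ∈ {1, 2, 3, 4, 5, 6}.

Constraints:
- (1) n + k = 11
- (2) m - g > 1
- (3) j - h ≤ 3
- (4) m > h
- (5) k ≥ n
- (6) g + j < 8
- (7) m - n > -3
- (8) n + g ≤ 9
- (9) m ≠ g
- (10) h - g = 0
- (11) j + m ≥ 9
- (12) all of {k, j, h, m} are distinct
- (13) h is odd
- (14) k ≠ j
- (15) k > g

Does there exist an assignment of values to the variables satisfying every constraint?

Satisfiable

Take m = 5, n = 5, k = 6, j = 4, h = 1, g = 1. Then constraint 1: n + k = 11; constraint 2: m - g = 4; constraint 3: j - h = 3, and every other listed constraint is also met.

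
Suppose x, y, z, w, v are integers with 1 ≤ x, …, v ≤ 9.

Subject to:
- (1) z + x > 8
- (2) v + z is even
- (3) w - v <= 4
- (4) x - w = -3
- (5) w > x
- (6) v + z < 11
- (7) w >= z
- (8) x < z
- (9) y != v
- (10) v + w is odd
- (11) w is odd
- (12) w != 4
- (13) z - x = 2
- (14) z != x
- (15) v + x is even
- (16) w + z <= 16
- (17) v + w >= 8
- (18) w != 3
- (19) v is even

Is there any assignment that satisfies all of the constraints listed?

Take x = 4, y = 7, z = 6, w = 7, v = 4. Then constraint 1: z + x = 10; constraint 3: w - v = 3, and every other listed constraint is also met.

Satisfiable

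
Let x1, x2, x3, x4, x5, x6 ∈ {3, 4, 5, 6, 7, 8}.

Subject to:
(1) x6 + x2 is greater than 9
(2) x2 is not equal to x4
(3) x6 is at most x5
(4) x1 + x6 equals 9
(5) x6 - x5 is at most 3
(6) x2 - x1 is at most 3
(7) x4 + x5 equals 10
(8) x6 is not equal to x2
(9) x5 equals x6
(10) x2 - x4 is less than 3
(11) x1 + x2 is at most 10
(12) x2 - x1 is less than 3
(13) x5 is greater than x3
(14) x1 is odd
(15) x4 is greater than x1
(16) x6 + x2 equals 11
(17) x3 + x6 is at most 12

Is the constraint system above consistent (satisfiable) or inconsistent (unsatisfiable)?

Take x1 = 3, x2 = 5, x3 = 4, x4 = 4, x5 = 6, x6 = 6. Then constraint 1: x6 + x2 = 11; constraint 4: x1 + x6 = 9, and every other listed constraint is also met.

Satisfiable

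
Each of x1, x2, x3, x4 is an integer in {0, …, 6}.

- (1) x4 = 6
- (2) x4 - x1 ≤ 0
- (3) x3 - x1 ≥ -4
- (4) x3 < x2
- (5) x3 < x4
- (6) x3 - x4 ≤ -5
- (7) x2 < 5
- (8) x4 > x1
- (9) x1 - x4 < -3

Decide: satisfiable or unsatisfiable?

Unsatisfiable

Constraints 2, 3, and 6 give x4 − x3 ≥ 5, x3 − x1 ≥ -4, x1 − x4 ≥ 0.
Adding all 3 inequalities: the left sides telescope to 0, and the right sides sum to 5 + (-4) + 0 = 1. So 0 ≥ 1, which is false.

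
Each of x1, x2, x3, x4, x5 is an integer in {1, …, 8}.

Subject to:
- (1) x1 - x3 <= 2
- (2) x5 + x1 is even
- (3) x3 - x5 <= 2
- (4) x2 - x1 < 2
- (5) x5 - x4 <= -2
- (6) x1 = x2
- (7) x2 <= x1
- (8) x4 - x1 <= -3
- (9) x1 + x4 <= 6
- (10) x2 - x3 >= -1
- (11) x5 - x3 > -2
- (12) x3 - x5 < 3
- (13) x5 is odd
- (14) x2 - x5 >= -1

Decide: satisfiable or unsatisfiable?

Constraints 1, 3, 5, and 8 give x1 − x4 ≥ 3, x4 − x5 ≥ 2, x5 − x3 ≥ -2, x3 − x1 ≥ -2.
Adding all 4 inequalities: the left sides telescope to 0, and the right sides sum to 3 + 2 + (-2) + (-2) = 1. So 0 ≥ 1, which is false.

Unsatisfiable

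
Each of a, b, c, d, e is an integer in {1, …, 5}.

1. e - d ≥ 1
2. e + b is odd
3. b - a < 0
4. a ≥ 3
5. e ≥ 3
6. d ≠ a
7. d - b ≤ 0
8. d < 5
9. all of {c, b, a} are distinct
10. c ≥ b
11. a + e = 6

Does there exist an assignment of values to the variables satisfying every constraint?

Satisfiable

The assignment a = 3, b = 2, c = 5, d = 1, e = 3 works:
  constraint 1 holds since e - d = 2.
  constraint 3 holds since b - a = -1.
  constraint 7 holds since d - b = -1.
The rest check out directly.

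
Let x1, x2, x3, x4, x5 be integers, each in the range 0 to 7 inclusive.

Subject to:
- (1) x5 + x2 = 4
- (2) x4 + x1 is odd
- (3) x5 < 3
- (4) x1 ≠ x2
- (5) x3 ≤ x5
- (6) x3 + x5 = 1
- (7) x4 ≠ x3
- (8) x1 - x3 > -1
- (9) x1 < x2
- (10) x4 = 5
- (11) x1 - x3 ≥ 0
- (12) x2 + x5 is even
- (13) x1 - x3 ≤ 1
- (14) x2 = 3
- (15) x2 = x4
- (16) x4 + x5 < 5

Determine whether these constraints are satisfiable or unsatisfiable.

Unsatisfiable

Constraint 14 fixes x2 = 3 and constraint 10 fixes x4 = 5, but constraint 15 requires x2 = x4. Since 3 ≠ 5, contradiction.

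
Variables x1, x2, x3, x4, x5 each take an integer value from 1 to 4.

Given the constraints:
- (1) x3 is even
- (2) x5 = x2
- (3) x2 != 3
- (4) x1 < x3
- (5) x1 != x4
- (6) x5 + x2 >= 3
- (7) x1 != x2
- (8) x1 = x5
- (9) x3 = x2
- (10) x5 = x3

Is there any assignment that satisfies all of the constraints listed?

From constraints 8, 9, and 10, x1 = x5 = x3 = x2, so x1 = x2. But constraint 7 says x1 ≠ x2. Contradiction.

Unsatisfiable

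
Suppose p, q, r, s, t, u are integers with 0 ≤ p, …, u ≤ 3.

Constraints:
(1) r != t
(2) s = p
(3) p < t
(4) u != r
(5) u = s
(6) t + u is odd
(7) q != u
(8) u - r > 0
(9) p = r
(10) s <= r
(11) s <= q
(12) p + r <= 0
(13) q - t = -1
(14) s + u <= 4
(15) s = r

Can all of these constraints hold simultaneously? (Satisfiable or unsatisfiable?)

From constraints 2, 5, and 9, u = s = p = r, so u = r. But constraint 4 says u ≠ r. Contradiction.

Unsatisfiable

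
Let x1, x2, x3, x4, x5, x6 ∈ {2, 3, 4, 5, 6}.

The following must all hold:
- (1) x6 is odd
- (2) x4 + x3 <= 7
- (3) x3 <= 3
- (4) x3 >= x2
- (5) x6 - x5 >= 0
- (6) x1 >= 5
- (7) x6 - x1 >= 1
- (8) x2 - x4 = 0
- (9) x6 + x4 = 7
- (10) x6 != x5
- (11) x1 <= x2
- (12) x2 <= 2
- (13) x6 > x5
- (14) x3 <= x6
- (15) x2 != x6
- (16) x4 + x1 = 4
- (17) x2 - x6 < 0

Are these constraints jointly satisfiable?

Unsatisfiable

From constraints 6 and 11: x2 ≥ x1 and x1 ≥ 5, so x2 ≥ 5. From constraints 3 and 4: x2 ≤ x3 and x3 ≤ 3, so x2 ≤ 3. But 3 < 5, so no value of x2 works.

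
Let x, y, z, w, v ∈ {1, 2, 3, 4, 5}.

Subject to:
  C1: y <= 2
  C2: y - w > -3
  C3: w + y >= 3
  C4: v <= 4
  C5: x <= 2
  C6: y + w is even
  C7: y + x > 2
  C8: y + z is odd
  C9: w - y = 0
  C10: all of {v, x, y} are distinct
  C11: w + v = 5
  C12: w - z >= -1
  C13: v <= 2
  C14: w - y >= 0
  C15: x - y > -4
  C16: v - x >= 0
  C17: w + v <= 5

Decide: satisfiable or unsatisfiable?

Constraints 1, 5, and 13 confine each of v, x, y to the 2 values {1, 2} (the domain already gives each ≥ 1).
Constraint 10 requires all 3 of them to be distinct, but only 2 values are available — impossible by the pigeonhole principle.

Unsatisfiable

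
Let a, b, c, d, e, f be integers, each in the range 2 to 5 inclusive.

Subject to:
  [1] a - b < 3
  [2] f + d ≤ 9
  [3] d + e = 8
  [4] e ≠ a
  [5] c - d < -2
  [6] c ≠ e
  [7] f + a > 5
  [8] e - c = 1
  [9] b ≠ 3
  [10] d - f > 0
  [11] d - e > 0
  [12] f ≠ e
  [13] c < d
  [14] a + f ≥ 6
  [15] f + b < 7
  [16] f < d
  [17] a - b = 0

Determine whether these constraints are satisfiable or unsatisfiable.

Setting (a, b, c, d, e, f) = (2, 2, 2, 5, 3, 4) satisfies everything: constraint 1: a - b = 0; constraint 2: f + d = 9; constraint 3: d + e = 8, and the others follow.

Satisfiable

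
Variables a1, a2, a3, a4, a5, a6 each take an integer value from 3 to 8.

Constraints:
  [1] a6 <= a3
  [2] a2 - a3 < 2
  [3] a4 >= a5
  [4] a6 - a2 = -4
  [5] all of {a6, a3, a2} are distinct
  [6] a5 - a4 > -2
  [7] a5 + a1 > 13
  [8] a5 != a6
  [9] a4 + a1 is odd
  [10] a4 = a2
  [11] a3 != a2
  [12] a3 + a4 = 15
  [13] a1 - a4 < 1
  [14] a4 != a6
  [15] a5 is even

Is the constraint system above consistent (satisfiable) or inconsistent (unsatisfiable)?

Satisfiable

Take a1 = 7, a2 = 8, a3 = 7, a4 = 8, a5 = 8, a6 = 4. Then constraint 2: a2 - a3 = 1; constraint 4: a6 - a2 = -4; constraint 6: a5 - a4 = 0, and every other listed constraint is also met.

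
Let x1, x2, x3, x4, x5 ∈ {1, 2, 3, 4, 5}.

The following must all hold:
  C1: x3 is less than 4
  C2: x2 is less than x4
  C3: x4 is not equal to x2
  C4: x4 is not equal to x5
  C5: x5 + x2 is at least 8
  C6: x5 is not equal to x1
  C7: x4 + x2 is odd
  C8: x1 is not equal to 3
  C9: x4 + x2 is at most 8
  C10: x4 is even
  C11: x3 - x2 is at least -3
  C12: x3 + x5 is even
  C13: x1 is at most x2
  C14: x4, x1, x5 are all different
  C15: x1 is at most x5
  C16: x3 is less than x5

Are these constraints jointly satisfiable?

Satisfiable

Try x1 = 1, x2 = 3, x3 = 1, x4 = 4, x5 = 5.
Check constraint 5: x5 + x2 = 8; constraint 9: x4 + x2 = 7; constraint 11: x3 - x2 = -2. The remaining constraints are straightforward to verify.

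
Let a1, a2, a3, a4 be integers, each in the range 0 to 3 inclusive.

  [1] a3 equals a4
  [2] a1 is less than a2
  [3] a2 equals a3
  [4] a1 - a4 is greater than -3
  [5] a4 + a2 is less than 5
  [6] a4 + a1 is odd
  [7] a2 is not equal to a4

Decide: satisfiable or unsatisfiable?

Unsatisfiable

From constraints 1 and 3, a2 = a3 = a4, so a2 = a4. But constraint 7 says a2 ≠ a4. Contradiction.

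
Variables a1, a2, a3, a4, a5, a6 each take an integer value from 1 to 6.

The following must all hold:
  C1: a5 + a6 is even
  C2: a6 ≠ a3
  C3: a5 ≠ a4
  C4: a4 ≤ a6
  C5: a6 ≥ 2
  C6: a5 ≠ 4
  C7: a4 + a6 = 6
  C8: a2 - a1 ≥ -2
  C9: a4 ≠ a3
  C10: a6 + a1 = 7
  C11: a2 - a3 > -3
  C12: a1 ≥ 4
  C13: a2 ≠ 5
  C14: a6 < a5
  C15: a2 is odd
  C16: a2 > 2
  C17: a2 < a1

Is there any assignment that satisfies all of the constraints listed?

Satisfiable

The assignment a1 = 4, a2 = 3, a3 = 4, a4 = 3, a5 = 5, a6 = 3 works:
  constraint 7 holds since a4 + a6 = 6.
  constraint 8 holds since a2 - a1 = -1.
  constraint 10 holds since a6 + a1 = 7.
The rest check out directly.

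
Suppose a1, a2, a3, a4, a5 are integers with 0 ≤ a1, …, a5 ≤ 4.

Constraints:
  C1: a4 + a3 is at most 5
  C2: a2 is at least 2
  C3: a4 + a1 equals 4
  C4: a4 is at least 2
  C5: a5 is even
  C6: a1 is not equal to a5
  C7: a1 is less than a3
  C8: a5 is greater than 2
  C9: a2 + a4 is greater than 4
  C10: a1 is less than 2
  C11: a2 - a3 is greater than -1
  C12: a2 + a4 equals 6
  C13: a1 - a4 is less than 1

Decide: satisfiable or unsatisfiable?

Take a1 = 1, a2 = 3, a3 = 2, a4 = 3, a5 = 4. Then constraint 1: a4 + a3 = 5; constraint 3: a4 + a1 = 4, and every other listed constraint is also met.

Satisfiable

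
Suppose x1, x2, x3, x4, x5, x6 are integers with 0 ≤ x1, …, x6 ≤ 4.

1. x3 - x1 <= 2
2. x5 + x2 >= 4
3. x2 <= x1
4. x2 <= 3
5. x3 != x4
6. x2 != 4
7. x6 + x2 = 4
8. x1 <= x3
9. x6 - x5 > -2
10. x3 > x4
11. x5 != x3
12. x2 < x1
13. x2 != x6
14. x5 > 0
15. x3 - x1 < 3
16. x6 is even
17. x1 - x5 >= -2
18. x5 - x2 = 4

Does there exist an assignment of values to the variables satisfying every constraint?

Satisfiable

One satisfying assignment is x1 = 2, x2 = 0, x3 = 2, x4 = 0, x5 = 4, x6 = 4.
For the less obvious constraints — constraint 1: x3 - x1 = 0; constraint 2: x5 + x2 = 4 — and the others hold by inspection.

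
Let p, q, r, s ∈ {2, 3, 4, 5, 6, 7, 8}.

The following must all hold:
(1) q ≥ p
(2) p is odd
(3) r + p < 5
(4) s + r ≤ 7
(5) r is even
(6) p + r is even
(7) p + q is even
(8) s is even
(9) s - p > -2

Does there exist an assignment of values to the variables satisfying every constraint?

Unsatisfiable

Constraint 2 makes p odd and constraint 5 makes r even, so p + r must be odd. Constraint 6 says p + r is even — contradiction.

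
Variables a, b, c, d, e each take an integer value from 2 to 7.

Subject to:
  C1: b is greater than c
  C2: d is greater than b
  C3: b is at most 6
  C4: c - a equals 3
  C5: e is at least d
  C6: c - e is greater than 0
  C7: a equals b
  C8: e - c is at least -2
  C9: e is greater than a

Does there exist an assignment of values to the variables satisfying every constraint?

Unsatisfiable

Constraints 1, 2, 5, and 6 give b < d, d ≤ e, e < c, c < b. Chaining: b < d ≤ e < c < b, which forces b < b — impossible.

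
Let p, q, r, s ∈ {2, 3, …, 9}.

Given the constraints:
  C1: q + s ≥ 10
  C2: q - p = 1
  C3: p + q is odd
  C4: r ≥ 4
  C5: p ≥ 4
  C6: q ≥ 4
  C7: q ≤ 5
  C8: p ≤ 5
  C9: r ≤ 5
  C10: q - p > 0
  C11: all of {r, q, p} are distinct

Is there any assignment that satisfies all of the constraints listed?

Unsatisfiable

Constraints 4, 5, 6, 7, 8, and 9 confine each of r, q, p to the 2 values {4, 5}.
Constraint 11 requires all 3 of them to be distinct, but only 2 values are available — impossible by the pigeonhole principle.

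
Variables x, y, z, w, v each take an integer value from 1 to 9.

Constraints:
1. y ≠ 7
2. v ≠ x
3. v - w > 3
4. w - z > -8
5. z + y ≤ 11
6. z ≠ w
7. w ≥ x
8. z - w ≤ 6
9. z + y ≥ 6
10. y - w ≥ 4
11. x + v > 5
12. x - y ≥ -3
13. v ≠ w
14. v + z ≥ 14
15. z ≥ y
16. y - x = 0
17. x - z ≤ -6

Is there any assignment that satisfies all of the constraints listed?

Constraints 8, 10, 12, and 17 give y − w ≥ 4, w − z ≥ -6, z − x ≥ 6, x − y ≥ -3.
Adding all 4 inequalities: the left sides telescope to 0, and the right sides sum to 4 + (-6) + 6 + (-3) = 1. So 0 ≥ 1, which is false.

Unsatisfiable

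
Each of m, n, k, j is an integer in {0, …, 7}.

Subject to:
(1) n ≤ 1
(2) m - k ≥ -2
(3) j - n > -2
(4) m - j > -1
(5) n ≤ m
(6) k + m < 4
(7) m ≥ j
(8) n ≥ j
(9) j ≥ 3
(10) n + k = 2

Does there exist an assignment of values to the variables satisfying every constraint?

Unsatisfiable

From constraints 8 and 9: n ≥ j and j ≥ 3, so n ≥ 3. From constraint 1: n ≤ 1. But 1 < 3, so no value of n works.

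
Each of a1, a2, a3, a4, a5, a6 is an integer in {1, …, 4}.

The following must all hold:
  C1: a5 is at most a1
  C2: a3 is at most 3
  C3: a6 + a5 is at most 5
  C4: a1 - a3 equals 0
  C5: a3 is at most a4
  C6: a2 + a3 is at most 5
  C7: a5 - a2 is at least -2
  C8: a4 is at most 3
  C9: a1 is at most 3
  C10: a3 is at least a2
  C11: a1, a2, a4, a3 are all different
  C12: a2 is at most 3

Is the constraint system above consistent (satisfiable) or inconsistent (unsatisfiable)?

Unsatisfiable

Constraints 2, 8, 9, and 12 confine each of a1, a2, a4, a3 to the 3 values {1, …, 3} (the domain already gives each ≥ 1).
Constraint 11 requires all 4 of them to be distinct, but only 3 values are available — impossible by the pigeonhole principle.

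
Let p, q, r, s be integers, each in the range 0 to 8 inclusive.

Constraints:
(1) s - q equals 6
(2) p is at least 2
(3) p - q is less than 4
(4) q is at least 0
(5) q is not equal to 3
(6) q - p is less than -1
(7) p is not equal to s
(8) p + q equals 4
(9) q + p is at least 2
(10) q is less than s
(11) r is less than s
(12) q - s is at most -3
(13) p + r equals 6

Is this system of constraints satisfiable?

Setting (p, q, r, s) = (3, 1, 3, 7) satisfies everything: constraint 1: s - q = 6; constraint 3: p - q = 2; constraint 6: q - p = -2, and the others follow.

Satisfiable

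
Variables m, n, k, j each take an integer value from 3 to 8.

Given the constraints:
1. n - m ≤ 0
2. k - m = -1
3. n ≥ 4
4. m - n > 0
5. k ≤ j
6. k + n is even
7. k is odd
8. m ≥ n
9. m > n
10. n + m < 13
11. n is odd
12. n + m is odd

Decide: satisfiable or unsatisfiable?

Take m = 6, n = 5, k = 5, j = 6. Then constraint 1: n - m = -1; constraint 2: k - m = -1, and every other listed constraint is also met.

Satisfiable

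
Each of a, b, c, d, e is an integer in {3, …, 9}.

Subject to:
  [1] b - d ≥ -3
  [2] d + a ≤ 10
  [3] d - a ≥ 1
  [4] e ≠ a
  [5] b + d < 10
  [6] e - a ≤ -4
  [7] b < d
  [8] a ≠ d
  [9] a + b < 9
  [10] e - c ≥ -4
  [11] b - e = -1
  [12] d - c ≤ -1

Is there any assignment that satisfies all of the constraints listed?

Constraints 3, 6, 10, and 12 give a − e ≥ 4, e − c ≥ -4, c − d ≥ 1, d − a ≥ 1.
Adding all 4 inequalities: the left sides telescope to 0, and the right sides sum to 4 + (-4) + 1 + 1 = 2. So 0 ≥ 2, which is false.

Unsatisfiable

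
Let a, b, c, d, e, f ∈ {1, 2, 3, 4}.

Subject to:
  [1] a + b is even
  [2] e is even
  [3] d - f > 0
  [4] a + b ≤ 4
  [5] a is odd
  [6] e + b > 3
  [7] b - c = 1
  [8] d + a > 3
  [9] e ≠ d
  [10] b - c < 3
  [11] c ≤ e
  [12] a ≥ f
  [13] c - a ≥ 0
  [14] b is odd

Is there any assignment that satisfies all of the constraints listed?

Satisfiable

Setting (a, b, c, d, e, f) = (1, 3, 2, 4, 2, 1) satisfies everything: constraint 3: d - f = 3; constraint 4: a + b = 4; constraint 6: e + b = 5, and the others follow.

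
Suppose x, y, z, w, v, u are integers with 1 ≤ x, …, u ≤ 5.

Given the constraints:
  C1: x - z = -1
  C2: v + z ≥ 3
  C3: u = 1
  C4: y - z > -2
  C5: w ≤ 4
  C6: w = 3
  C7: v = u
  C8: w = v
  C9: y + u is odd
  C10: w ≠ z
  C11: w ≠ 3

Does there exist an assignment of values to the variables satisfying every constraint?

Unsatisfiable

Constraint 6 fixes w = 3 and constraint 3 fixes u = 1. Constraints 7 and 8 give w = v = u, so w = u. But 3 ≠ 1 — contradiction.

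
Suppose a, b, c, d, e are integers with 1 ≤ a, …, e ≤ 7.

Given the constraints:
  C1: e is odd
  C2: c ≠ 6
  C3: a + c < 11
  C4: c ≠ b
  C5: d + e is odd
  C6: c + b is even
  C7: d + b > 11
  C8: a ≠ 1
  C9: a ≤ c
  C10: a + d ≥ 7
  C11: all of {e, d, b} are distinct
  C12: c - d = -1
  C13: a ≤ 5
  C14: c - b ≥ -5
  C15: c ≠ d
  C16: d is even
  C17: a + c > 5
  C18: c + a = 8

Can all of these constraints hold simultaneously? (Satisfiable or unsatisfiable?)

Satisfiable

The assignment a = 3, b = 7, c = 5, d = 6, e = 1 works:
  constraint 3 holds since a + c = 8.
  constraint 7 holds since d + b = 13.
  constraint 10 holds since a + d = 9.
The rest check out directly.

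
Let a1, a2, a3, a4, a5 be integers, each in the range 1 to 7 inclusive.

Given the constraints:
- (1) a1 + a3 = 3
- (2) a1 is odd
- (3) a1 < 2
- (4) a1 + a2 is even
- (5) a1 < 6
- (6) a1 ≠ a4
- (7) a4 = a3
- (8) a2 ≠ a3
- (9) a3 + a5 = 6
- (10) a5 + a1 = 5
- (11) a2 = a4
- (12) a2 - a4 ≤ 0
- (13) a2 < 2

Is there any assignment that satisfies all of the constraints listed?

From constraints 7 and 11, a2 = a4 = a3, so a2 = a3. But constraint 8 says a2 ≠ a3. Contradiction.

Unsatisfiable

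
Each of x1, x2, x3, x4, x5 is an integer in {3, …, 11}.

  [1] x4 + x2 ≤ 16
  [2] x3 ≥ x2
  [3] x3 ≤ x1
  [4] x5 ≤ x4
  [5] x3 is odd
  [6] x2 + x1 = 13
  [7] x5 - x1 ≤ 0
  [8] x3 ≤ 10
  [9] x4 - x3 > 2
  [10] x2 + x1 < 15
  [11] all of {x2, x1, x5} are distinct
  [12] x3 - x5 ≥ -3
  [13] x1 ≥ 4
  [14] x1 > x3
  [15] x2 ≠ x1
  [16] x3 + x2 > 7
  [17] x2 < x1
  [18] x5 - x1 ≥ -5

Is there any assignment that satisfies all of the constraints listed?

Try x1 = 10, x2 = 3, x3 = 5, x4 = 10, x5 = 8.
Check constraint 1: x4 + x2 = 13; constraint 6: x2 + x1 = 13; constraint 7: x5 - x1 = -2. The remaining constraints are straightforward to verify.

Satisfiable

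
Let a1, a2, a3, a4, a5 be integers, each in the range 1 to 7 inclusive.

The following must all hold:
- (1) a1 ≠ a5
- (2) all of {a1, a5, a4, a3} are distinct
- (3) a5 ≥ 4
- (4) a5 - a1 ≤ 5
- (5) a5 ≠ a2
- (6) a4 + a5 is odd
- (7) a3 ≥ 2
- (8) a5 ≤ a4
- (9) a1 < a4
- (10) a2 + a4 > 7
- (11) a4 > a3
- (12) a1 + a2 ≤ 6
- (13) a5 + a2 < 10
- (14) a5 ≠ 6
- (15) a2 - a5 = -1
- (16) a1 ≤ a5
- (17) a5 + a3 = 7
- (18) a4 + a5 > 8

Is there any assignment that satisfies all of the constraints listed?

Satisfiable

The assignment a1 = 1, a2 = 3, a3 = 3, a4 = 5, a5 = 4 works:
  constraint 4 holds since a5 - a1 = 3.
  constraint 10 holds since a2 + a4 = 8.
  constraint 12 holds since a1 + a2 = 4.
The rest check out directly.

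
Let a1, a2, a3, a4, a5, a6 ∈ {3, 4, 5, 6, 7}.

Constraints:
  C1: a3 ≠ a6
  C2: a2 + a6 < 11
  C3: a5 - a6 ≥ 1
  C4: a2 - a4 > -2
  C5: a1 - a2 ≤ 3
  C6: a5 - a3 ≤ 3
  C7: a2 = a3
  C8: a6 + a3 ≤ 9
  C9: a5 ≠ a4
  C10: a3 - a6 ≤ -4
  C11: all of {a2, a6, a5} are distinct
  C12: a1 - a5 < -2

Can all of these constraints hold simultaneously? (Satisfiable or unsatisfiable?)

Constraints 3, 6, and 10 give a3 − a5 ≥ -3, a5 − a6 ≥ 1, a6 − a3 ≥ 4.
Adding all 3 inequalities: the left sides telescope to 0, and the right sides sum to (-3) + 1 + 4 = 2. So 0 ≥ 2, which is false.

Unsatisfiable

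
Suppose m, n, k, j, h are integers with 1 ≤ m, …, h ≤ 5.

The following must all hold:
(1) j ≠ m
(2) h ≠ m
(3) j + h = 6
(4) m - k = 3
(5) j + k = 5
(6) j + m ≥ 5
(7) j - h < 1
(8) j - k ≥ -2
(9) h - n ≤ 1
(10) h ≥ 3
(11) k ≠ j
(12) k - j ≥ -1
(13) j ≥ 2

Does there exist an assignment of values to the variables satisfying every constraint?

Satisfiable

Try m = 5, n = 5, k = 2, j = 3, h = 3.
Check constraint 3: j + h = 6; constraint 4: m - k = 3. The remaining constraints are straightforward to verify.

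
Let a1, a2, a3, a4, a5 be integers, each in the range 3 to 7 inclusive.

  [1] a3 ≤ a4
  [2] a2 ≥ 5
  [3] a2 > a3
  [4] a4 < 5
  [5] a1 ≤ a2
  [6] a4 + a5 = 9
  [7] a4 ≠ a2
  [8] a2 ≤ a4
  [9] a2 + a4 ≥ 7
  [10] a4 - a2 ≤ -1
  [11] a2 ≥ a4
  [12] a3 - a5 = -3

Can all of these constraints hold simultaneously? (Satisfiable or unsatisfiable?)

Unsatisfiable

From constraints 2 and 8: a4 ≥ a2 and a2 ≥ 5, so a4 ≥ 5. From constraint 4: a4 ≤ 4. But 4 < 5, so no value of a4 works.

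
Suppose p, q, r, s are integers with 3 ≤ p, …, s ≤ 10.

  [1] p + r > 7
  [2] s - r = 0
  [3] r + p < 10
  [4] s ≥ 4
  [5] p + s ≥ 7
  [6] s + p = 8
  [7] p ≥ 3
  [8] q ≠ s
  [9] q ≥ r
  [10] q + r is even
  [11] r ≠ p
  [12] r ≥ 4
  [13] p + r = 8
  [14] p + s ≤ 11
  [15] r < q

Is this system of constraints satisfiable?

Satisfiable

Try p = 3, q = 7, r = 5, s = 5.
Check constraint 1: p + r = 8; constraint 2: s - r = 0. The remaining constraints are straightforward to verify.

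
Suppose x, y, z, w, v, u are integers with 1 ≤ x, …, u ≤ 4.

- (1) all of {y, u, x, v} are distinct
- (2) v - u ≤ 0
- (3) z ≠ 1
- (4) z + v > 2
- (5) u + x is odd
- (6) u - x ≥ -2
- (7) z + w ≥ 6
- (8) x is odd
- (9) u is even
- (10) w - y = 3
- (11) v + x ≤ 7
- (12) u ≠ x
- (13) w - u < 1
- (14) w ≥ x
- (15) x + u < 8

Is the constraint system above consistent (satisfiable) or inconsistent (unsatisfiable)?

Satisfiable

Try x = 3, y = 1, z = 3, w = 4, v = 2, u = 4.
Check constraint 2: v - u = -2; constraint 4: z + v = 5. The remaining constraints are straightforward to verify.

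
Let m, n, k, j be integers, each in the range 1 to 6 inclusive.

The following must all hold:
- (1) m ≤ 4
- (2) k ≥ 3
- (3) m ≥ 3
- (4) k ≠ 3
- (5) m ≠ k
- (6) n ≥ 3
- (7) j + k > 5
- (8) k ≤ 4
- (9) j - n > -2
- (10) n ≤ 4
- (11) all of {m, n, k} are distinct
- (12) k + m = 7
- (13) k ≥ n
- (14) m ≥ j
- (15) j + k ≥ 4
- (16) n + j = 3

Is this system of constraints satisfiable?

Constraints 1, 2, 3, 6, 8, and 10 confine each of m, n, k to the 2 values {3, 4}.
Constraint 11 requires all 3 of them to be distinct, but only 2 values are available — impossible by the pigeonhole principle.

Unsatisfiable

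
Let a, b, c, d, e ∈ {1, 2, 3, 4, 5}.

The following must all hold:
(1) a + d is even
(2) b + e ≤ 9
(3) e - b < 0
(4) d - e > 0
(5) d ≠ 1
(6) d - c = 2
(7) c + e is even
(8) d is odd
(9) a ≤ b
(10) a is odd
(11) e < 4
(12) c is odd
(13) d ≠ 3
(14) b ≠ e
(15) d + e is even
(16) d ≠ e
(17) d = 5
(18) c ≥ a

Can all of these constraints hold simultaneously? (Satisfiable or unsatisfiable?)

Try a = 3, b = 5, c = 3, d = 5, e = 3.
Check constraint 2: b + e = 8; constraint 3: e - b = -2; constraint 4: d - e = 2. The remaining constraints are straightforward to verify.

Satisfiable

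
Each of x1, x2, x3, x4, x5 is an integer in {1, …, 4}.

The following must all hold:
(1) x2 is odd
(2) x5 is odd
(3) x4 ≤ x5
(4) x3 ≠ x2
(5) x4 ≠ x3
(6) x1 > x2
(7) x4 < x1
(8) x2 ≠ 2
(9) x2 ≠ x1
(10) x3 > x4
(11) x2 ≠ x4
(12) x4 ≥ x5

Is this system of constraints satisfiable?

Satisfiable

Take x1 = 4, x2 = 1, x3 = 4, x4 = 3, x5 = 3. Then constraint 1: x2 = 1 is odd; constraint 2: x5 = 3 is odd, and every other listed constraint is also met.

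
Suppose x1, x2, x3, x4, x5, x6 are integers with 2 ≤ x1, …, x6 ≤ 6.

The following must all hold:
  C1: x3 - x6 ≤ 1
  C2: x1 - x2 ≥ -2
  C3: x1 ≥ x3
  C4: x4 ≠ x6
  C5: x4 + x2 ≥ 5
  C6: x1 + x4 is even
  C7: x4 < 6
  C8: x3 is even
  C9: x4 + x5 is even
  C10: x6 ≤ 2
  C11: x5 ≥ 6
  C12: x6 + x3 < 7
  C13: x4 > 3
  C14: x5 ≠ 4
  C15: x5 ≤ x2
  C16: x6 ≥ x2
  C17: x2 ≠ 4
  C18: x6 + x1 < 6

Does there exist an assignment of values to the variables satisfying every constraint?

Unsatisfiable

From constraints 11 and 15: x2 ≥ x5 and x5 ≥ 6, so x2 ≥ 6. From constraints 10 and 16: x2 ≤ x6 and x6 ≤ 2, so x2 ≤ 2. But 2 < 6, so no value of x2 works.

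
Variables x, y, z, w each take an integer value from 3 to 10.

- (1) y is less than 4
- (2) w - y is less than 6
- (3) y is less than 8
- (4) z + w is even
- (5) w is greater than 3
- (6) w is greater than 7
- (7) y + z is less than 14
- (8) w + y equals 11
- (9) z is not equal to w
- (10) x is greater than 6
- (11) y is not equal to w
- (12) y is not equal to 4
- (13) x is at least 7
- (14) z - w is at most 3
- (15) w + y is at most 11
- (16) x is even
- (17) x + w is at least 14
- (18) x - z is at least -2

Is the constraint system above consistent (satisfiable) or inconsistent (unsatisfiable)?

One satisfying assignment is x = 8, y = 3, z = 10, w = 8.
For the less obvious constraints — constraint 2: w - y = 5; constraint 7: y + z = 13 — and the others hold by inspection.

Satisfiable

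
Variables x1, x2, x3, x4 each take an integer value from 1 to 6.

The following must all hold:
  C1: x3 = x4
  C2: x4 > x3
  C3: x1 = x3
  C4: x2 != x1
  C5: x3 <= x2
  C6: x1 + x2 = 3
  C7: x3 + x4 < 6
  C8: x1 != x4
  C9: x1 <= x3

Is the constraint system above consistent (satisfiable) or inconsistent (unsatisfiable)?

From constraints 1 and 3, x1 = x3 = x4, so x1 = x4. But constraint 8 says x1 ≠ x4. Contradiction.

Unsatisfiable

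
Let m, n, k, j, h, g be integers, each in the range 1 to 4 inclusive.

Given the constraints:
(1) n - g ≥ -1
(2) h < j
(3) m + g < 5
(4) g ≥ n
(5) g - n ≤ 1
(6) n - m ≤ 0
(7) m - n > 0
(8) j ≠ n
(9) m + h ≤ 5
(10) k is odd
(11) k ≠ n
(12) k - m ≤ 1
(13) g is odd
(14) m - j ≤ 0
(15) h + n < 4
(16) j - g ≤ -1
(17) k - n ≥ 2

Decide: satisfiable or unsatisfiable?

Unsatisfiable

Constraints 1, 12, 14, 16, and 17 give m − k ≥ -1, k − n ≥ 2, n − g ≥ -1, g − j ≥ 1, j − m ≥ 0.
Adding all 5 inequalities: the left sides telescope to 0, and the right sides sum to (-1) + 2 + (-1) + 1 + 0 = 1. So 0 ≥ 1, which is false.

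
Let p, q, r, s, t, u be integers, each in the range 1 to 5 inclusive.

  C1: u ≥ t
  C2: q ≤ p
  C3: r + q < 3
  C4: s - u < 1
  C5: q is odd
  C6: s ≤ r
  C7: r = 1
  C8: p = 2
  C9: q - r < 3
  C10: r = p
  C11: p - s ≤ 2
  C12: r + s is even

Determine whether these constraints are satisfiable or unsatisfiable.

Unsatisfiable

Constraint 7 fixes r = 1 and constraint 8 fixes p = 2, but constraint 10 requires r = p. Since 1 ≠ 2, contradiction.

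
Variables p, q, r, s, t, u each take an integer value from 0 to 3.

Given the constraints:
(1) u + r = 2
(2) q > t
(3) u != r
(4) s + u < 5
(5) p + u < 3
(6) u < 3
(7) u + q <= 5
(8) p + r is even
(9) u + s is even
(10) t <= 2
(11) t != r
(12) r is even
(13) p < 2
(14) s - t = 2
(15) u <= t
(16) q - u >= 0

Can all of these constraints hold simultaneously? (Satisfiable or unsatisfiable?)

Satisfiable

The assignment p = 0, q = 2, r = 2, s = 2, t = 0, u = 0 works:
  constraint 1 holds since u + r = 2.
  constraint 4 holds since s + u = 2.
The rest check out directly.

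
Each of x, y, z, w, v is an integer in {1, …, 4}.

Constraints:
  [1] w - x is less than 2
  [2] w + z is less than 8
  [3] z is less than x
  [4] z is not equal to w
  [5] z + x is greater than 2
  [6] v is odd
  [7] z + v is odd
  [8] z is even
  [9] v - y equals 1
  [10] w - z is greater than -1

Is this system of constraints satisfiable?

Satisfiable

One satisfying assignment is x = 3, y = 2, z = 2, w = 3, v = 3.
For the less obvious constraints — constraint 1: w - x = 0; constraint 2: w + z = 5 — and the others hold by inspection.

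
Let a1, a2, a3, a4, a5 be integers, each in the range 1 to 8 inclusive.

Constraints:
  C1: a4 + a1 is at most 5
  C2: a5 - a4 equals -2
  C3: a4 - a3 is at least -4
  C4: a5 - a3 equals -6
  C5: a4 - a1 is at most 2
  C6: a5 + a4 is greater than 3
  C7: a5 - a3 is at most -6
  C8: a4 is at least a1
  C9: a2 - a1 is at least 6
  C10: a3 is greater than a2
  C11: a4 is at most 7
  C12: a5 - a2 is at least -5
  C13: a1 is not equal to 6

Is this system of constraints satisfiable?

Unsatisfiable

Constraints 3, 5, 7, 9, and 12 give a2 − a1 ≥ 6, a1 − a4 ≥ -2, a4 − a3 ≥ -4, a3 − a5 ≥ 6, a5 − a2 ≥ -5.
Adding all 5 inequalities: the left sides telescope to 0, and the right sides sum to 6 + (-2) + (-4) + 6 + (-5) = 1. So 0 ≥ 1, which is false.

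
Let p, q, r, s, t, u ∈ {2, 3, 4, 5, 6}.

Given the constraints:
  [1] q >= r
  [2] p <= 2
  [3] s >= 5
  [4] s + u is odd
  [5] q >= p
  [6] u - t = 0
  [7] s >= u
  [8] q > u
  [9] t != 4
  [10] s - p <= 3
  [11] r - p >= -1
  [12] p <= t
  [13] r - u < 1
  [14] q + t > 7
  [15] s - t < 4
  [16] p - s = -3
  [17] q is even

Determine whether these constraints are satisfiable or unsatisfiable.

Setting (p, q, r, s, t, u) = (2, 6, 2, 5, 2, 2) satisfies everything: constraint 6: u - t = 0; constraint 10: s - p = 3; constraint 11: r - p = 0, and the others follow.

Satisfiable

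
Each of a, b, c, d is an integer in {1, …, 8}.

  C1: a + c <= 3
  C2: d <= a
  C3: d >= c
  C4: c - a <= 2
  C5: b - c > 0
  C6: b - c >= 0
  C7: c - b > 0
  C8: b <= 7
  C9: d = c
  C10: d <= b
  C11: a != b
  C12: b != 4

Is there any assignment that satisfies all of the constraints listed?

Constraints 3, 7, and 10 give b < c, c ≤ d, d ≤ b. Chaining: b < c ≤ d ≤ b, which forces b < b — impossible.

Unsatisfiable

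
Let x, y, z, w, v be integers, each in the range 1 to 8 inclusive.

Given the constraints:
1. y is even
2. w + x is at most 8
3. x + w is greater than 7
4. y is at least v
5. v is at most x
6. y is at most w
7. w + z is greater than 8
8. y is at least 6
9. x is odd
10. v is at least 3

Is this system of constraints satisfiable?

Unsatisfiable

From constraints 6 and 8: w ≥ y ≥ 6. From constraints 5 and 10: x ≥ v ≥ 3. Hence w + x ≥ 9. But constraint 2 requires w + x ≤ 8, and 8 < 9. Contradiction.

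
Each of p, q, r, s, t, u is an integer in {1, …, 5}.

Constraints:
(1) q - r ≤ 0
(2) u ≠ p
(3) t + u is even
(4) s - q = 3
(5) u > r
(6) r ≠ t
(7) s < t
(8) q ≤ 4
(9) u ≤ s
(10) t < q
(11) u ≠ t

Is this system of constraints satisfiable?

Unsatisfiable

Constraints 1, 5, 7, 9, and 10 give u ≤ s, s < t, t < q, q ≤ r, r < u. Chaining: u ≤ s < t < q ≤ r < u, which forces u < u — impossible.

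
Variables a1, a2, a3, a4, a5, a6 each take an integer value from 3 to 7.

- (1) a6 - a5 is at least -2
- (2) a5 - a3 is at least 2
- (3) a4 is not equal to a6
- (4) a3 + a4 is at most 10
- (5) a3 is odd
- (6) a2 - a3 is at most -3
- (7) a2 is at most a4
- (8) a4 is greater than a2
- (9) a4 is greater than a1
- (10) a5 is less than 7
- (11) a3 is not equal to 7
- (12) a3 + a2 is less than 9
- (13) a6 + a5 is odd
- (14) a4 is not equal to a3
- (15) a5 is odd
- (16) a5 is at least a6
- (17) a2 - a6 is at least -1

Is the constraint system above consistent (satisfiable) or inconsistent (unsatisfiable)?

Constraints 1, 2, 6, and 17 give a6 − a5 ≥ -2, a5 − a3 ≥ 2, a3 − a2 ≥ 3, a2 − a6 ≥ -1.
Adding all 4 inequalities: the left sides telescope to 0, and the right sides sum to (-2) + 2 + 3 + (-1) = 2. So 0 ≥ 2, which is false.

Unsatisfiable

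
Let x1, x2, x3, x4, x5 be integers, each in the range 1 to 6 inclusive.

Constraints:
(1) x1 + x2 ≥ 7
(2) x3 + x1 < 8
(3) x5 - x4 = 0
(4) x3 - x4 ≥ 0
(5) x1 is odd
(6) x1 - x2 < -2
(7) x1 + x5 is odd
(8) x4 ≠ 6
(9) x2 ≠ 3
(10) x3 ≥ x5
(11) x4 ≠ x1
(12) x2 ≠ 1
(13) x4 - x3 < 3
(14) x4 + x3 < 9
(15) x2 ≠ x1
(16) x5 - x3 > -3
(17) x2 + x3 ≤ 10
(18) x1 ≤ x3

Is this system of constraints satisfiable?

Setting (x1, x2, x3, x4, x5) = (1, 6, 4, 4, 4) satisfies everything: constraint 1: x1 + x2 = 7; constraint 2: x3 + x1 = 5, and the others follow.

Satisfiable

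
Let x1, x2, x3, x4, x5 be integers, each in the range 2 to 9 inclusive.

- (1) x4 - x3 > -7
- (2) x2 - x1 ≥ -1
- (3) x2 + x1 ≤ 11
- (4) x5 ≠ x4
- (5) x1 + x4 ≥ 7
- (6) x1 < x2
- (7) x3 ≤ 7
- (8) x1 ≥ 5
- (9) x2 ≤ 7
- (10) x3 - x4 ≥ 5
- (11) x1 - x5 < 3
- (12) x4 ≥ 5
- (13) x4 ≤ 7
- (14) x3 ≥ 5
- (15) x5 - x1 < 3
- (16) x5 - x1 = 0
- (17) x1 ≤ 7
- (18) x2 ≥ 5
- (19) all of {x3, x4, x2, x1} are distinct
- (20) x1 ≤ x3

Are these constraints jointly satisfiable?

Constraints 7, 8, 9, 12, 13, 14, 17, and 18 confine each of x3, x4, x2, x1 to the 3 values {5, …, 7}.
Constraint 19 requires all 4 of them to be distinct, but only 3 values are available — impossible by the pigeonhole principle.

Unsatisfiable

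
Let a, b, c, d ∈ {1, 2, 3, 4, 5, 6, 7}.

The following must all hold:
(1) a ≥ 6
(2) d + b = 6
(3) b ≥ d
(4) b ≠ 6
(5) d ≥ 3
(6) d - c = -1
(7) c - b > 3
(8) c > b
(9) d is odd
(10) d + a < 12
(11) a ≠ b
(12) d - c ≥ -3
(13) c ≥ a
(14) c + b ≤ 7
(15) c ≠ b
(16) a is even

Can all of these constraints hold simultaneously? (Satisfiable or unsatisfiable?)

Unsatisfiable

From constraints 1 and 13: c ≥ a ≥ 6. From constraints 3 and 5: b ≥ d ≥ 3. Hence c + b ≥ 9. But constraint 14 requires c + b ≤ 7, and 7 < 9. Contradiction.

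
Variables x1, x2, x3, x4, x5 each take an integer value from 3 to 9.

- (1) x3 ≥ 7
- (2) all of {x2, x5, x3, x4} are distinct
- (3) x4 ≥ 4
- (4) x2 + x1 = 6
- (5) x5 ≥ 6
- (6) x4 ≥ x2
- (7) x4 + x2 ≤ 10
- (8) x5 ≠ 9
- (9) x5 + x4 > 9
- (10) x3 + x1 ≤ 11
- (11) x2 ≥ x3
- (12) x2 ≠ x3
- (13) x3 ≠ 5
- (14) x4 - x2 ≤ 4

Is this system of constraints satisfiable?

From constraint 3: x4 ≥ 4. From constraints 1 and 11: x2 ≥ x3 ≥ 7. Hence x4 + x2 ≥ 11. But constraint 7 requires x4 + x2 ≤ 10, and 10 < 11. Contradiction.

Unsatisfiable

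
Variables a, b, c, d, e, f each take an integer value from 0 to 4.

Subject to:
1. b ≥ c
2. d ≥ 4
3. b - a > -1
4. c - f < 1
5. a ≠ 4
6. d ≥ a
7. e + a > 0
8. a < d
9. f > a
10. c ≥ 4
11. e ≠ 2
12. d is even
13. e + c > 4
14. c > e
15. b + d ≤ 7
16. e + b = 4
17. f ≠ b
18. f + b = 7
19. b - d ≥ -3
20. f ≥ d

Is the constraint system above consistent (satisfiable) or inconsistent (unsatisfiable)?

From constraints 2 and 20: f ≥ d ≥ 4. From constraints 1 and 10: b ≥ c ≥ 4. Hence f + b ≥ 8. But constraint 18 requires f + b = 7, and 7 < 8. Contradiction.

Unsatisfiable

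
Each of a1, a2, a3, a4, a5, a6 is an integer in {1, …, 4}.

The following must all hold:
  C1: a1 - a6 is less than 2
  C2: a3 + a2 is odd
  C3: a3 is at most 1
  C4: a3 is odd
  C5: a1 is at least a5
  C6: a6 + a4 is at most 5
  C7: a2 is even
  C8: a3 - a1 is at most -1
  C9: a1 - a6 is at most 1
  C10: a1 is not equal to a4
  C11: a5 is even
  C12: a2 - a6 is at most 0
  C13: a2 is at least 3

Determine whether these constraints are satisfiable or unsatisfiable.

One satisfying assignment is a1 = 4, a2 = 4, a3 = 1, a4 = 1, a5 = 4, a6 = 4.
For the less obvious constraints — constraint 1: a1 - a6 = 0; constraint 6: a6 + a4 = 5; constraint 8: a3 - a1 = -3 — and the others hold by inspection.

Satisfiable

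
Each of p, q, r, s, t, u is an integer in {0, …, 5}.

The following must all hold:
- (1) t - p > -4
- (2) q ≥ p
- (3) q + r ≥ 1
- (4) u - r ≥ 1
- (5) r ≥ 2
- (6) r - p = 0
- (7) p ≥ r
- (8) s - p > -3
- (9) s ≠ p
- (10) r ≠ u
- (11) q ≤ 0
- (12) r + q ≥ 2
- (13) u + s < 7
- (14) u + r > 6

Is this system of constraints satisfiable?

From constraints 5 and 7: p ≥ r and r ≥ 2, so p ≥ 2. From constraints 2 and 11: p ≤ q and q ≤ 0, so p ≤ 0. But 0 < 2, so no value of p works.

Unsatisfiable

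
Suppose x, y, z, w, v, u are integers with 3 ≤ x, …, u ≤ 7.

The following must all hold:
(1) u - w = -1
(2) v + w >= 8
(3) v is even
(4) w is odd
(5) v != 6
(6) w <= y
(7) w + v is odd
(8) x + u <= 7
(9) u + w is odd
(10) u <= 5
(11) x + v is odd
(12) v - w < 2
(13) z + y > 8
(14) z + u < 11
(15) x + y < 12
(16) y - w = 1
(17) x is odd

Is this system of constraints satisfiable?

The assignment x = 3, y = 6, z = 5, w = 5, v = 4, u = 4 works:
  constraint 1 holds since u - w = -1.
  constraint 2 holds since v + w = 9.
  constraint 8 holds since x + u = 7.
The rest check out directly.

Satisfiable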